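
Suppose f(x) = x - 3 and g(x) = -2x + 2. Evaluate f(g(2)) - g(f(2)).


f(g(2)) = -5
g(f(2)) = 4
Difference = -9

-9


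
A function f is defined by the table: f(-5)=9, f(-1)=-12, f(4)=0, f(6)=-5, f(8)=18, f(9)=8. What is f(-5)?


Reading from the table at x = -5

9


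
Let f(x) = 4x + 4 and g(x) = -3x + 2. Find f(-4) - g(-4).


f(-4) = -12
g(-4) = 14
Difference = -26

-26


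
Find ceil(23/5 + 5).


23/5 = 4.6
4.6 + 5 = 9.6
ceil(9.6) = 10

10


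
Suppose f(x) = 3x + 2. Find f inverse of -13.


Solve 3x + 2 = -13
x = (-13 - 2) / 3 = -5

-5


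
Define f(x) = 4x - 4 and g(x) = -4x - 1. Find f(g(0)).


g(0) = -1
f(-1) = -8

-8


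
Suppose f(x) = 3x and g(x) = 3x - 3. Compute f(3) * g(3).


f(3) = 9
g(3) = 6
Product = 54

54


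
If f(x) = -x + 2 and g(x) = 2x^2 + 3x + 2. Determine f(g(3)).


g(3) = 29
f(29) = -27

-27


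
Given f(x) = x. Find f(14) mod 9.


f(14) = 14
14 mod 9 = 5

5


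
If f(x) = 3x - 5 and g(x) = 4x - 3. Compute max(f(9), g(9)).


f(9) = 22
g(9) = 33
max = 33

33


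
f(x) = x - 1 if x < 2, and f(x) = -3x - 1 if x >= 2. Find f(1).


1 satisfies x < 2
f(1) = 0

0


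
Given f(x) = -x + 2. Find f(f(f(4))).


f(4) = -2
f(-2) = 4
f(4) = -2

-2


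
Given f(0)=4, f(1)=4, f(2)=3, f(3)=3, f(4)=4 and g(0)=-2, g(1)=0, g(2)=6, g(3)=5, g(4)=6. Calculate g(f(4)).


6


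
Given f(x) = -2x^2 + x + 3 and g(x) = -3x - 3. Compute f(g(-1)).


g(-1) = 0
f(0) = (-2)*(0)^2 + 1*(0) + 3 = 3

3


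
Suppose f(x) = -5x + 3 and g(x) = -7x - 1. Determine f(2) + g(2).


f(2) = -7
g(2) = -15
Sum = -22

-22


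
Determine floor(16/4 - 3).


16/4 = 4
4 - 3 = 1
floor(1) = 1

1


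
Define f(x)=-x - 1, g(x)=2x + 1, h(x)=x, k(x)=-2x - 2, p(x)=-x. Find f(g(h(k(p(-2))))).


p(-2) = 2
k(2) = -6
h(-6) = -6
g(-6) = -11
f(-11) = 10

10


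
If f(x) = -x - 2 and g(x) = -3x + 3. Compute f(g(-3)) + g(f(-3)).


f(g(-3)) = -14
g(f(-3)) = 0
Sum = -14

-14


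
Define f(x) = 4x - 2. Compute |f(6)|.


f(6) = 22
|22| = 22

22


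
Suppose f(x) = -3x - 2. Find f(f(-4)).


f(-4) = 10
f(10) = -32

-32


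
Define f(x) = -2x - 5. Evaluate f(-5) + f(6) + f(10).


f(-5) = 5
f(6) = -17
f(10) = -25
Sum = -37

-37


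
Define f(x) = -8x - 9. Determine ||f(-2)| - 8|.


f(-2) = 7
|7| = 7
|7 - 8| = 1

1


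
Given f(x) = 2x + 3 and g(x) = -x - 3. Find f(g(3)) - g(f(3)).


f(g(3)) = -9
g(f(3)) = -12
Difference = 3

3


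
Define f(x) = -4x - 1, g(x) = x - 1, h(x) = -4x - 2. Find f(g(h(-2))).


h(-2) = 6
g(6) = 5
f(5) = -21

-21


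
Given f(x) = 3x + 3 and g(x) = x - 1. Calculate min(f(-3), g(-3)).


f(-3) = -6
g(-3) = -4
min = -6

-6


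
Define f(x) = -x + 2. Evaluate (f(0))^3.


f(0) = 2
(2)^3 = 8

8


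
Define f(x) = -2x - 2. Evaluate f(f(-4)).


f(-4) = 6
f(6) = -14

-14


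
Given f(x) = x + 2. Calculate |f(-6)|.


f(-6) = -4
|-4| = 4

4


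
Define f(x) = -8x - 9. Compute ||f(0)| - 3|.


6


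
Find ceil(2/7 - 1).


2/7 = 0.2857
0.2857 - 1 = -0.7143
ceil(-0.7143) = 0

0


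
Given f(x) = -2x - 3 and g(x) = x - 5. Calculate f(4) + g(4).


f(4) = -11
g(4) = -1
Sum = -12

-12


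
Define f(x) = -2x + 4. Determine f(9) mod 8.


f(9) = -14
-14 mod 8 = 2

2


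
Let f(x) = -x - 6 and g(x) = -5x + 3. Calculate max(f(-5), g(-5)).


f(-5) = -1
g(-5) = 28
max = 28

28


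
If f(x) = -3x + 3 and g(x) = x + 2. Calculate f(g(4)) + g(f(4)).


f(g(4)) = -15
g(f(4)) = -7
Sum = -22

-22


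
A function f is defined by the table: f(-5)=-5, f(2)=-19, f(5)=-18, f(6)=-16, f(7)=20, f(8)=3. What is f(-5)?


Reading from the table at x = -5

-5


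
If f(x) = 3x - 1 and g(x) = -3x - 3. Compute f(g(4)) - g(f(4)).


-10


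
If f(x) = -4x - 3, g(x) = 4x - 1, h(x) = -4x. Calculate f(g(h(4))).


h(4) = -16
g(-16) = -65
f(-65) = 257

257


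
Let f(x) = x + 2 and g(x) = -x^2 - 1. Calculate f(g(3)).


g(3) = -10
f(-10) = -8

-8


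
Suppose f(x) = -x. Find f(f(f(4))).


f(4) = -4
f(-4) = 4
f(4) = -4

-4


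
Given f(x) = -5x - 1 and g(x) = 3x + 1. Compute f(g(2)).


-36


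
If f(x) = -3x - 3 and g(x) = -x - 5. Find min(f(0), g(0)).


f(0) = -3
g(0) = -5
min = -5

-5


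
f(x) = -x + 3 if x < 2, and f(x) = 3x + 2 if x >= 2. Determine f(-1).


-1 satisfies x < 2
f(-1) = 4

4


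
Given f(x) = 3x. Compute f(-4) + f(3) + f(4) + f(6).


f(-4) = -12
f(3) = 9
f(4) = 12
f(6) = 18
Sum = 27

27


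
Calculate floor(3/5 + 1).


1


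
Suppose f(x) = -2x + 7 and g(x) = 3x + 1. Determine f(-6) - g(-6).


f(-6) = 19
g(-6) = -17
Difference = 36

36


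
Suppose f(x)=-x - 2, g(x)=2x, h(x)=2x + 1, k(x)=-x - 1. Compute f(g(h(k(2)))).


k(2) = -3
h(-3) = -5
g(-5) = -10
f(-10) = 8

8


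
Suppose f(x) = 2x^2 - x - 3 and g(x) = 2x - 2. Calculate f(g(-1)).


g(-1) = -4
f(-4) = 2*(-4)^2 - 1*(-4) - 3 = 33

33


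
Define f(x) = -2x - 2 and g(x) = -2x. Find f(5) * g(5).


f(5) = -12
g(5) = -10
Product = 120

120


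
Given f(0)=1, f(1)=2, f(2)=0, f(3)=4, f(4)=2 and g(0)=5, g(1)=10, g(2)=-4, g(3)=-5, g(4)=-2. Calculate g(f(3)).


f(3) = 4
g(4) = -2

-2


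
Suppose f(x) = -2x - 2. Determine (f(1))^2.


f(1) = -4
(-4)^2 = 16

16


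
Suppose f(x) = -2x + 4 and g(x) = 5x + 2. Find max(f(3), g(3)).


f(3) = -2
g(3) = 17
max = 17

17


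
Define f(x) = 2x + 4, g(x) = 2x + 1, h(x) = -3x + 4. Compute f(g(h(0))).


22


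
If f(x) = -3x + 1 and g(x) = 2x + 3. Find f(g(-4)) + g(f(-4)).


f(g(-4)) = 16
g(f(-4)) = 29
Sum = 45

45


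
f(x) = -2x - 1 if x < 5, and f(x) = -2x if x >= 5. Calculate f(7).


7 satisfies x >= 5
f(7) = -14

-14


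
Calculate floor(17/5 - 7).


-4


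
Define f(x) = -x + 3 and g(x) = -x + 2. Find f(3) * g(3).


f(3) = 0
g(3) = -1
Product = 0

0


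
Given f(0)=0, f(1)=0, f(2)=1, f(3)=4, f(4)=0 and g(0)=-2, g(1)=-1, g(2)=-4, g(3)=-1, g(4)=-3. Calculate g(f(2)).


f(2) = 1
g(1) = -1

-1


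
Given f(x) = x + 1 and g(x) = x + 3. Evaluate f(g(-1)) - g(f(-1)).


f(g(-1)) = 3
g(f(-1)) = 3
Difference = 0

0


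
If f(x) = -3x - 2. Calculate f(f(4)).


40


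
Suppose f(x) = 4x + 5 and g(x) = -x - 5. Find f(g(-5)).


5


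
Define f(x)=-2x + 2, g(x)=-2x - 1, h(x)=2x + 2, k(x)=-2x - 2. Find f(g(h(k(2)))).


-36


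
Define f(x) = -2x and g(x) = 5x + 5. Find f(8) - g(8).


f(8) = -16
g(8) = 45
Difference = -61

-61


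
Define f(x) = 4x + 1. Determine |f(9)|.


f(9) = 37
|37| = 37

37


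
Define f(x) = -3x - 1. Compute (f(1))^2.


f(1) = -4
(-4)^2 = 16

16


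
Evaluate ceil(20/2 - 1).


9


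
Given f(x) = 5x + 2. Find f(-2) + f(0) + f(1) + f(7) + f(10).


f(-2) = -8
f(0) = 2
f(1) = 7
f(7) = 37
f(10) = 52
Sum = 90

90


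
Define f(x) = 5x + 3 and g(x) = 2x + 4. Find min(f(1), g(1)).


f(1) = 8
g(1) = 6
min = 6

6


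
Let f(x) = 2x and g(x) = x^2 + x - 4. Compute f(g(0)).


-8


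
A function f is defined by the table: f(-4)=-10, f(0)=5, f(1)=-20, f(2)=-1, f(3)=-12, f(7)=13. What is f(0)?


5


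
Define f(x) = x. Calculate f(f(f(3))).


f(3) = 3
f(3) = 3
f(3) = 3

3


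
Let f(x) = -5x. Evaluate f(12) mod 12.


f(12) = -60
-60 mod 12 = 0

0


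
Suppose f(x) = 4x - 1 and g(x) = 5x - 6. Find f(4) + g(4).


29


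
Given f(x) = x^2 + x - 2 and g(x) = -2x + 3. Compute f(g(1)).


0


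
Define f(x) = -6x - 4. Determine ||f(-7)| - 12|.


f(-7) = 38
|38| = 38
|38 - 12| = 26

26


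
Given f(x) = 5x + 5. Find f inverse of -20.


Solve 5x + 5 = -20
x = (-20 - 5) / 5 = -5

-5


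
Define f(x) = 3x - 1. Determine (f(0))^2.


f(0) = -1
(-1)^2 = 1

1


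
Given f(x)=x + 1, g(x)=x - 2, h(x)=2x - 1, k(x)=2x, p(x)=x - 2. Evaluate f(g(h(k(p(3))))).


p(3) = 1
k(1) = 2
h(2) = 3
g(3) = 1
f(1) = 2

2


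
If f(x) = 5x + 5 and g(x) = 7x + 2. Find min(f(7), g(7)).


f(7) = 40
g(7) = 51
min = 40

40


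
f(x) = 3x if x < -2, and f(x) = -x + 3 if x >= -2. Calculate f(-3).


-9


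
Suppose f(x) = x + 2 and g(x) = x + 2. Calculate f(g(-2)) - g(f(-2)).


f(g(-2)) = 2
g(f(-2)) = 2
Difference = 0

0


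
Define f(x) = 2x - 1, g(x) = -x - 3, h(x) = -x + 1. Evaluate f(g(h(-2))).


-13


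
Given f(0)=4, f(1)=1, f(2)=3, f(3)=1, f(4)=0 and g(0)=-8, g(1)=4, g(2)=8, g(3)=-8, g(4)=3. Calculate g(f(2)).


f(2) = 3
g(3) = -8

-8


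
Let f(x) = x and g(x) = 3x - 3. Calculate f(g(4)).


g(4) = 9
f(9) = 9

9


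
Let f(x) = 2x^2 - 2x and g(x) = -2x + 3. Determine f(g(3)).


24


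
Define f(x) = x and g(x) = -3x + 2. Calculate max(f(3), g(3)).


f(3) = 3
g(3) = -7
max = 3

3


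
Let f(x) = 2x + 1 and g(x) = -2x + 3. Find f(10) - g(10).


f(10) = 21
g(10) = -17
Difference = 38

38


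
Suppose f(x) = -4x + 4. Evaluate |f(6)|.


f(6) = -20
|-20| = 20

20


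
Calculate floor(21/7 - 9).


21/7 = 3
3 - 9 = -6
floor(-6) = -6

-6


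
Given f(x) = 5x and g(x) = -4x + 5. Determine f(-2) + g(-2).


f(-2) = -10
g(-2) = 13
Sum = 3

3


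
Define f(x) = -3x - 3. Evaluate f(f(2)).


24


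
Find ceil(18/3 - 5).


18/3 = 6
6 - 5 = 1
ceil(1) = 1

1


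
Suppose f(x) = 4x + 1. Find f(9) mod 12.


f(9) = 37
37 mod 12 = 1

1


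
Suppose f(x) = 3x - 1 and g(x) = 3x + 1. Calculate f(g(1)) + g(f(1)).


f(g(1)) = 11
g(f(1)) = 7
Sum = 18

18


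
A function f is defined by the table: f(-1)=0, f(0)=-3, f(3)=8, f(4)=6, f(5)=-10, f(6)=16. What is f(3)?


8


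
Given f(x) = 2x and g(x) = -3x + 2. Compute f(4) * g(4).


f(4) = 8
g(4) = -10
Product = -80

-80


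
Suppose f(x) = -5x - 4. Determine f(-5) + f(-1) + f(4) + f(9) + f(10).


-105


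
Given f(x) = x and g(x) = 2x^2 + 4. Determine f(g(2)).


12


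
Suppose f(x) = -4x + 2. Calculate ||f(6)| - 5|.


f(6) = -22
|-22| = 22
|22 - 5| = 17

17


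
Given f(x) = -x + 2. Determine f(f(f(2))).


f(2) = 0
f(0) = 2
f(2) = 0

0


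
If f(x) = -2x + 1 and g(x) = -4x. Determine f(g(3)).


g(3) = -12
f(-12) = 25

25


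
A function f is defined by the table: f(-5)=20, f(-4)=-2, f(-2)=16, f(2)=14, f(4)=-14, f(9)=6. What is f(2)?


14


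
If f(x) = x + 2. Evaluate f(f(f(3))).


f(3) = 5
f(5) = 7
f(7) = 9

9


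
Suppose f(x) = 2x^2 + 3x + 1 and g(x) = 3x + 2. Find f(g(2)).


g(2) = 8
f(8) = 2*(8)^2 + 3*(8) + 1 = 153

153


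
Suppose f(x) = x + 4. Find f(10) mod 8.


f(10) = 14
14 mod 8 = 6

6


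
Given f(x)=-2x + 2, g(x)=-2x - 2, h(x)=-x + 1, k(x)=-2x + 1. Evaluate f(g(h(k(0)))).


k(0) = 1
h(1) = 0
g(0) = -2
f(-2) = 6

6


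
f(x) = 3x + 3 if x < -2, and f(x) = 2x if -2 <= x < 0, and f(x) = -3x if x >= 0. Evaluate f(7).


7 satisfies x >= 0
f(7) = -21

-21


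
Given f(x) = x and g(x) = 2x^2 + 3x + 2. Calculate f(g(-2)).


g(-2) = 4
f(4) = 4

4


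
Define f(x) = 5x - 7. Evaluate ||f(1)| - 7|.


f(1) = -2
|-2| = 2
|2 - 7| = 5

5


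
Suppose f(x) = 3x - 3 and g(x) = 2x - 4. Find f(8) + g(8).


f(8) = 21
g(8) = 12
Sum = 33

33


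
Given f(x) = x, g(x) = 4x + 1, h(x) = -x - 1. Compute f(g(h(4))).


h(4) = -5
g(-5) = -19
f(-19) = -19

-19


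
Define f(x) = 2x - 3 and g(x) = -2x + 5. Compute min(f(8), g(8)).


f(8) = 13
g(8) = -11
min = -11

-11


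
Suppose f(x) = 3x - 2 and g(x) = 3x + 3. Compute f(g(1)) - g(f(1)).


f(g(1)) = 16
g(f(1)) = 6
Difference = 10

10


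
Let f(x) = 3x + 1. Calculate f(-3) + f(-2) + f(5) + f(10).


f(-3) = -8
f(-2) = -5
f(5) = 16
f(10) = 31
Sum = 34

34


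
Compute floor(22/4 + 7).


22/4 = 5.5
5.5 + 7 = 12.5
floor(12.5) = 12

12


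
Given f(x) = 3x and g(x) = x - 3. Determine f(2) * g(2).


f(2) = 6
g(2) = -1
Product = -6

-6


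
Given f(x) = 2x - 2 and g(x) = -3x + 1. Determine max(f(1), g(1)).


f(1) = 0
g(1) = -2
max = 0

0


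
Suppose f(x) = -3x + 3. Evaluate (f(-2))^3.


f(-2) = 9
(9)^3 = 729

729


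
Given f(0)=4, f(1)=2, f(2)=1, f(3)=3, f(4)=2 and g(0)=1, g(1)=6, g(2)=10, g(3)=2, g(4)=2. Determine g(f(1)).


f(1) = 2
g(2) = 10

10


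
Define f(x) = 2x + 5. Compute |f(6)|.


f(6) = 17
|17| = 17

17


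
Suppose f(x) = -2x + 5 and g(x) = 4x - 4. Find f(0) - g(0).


f(0) = 5
g(0) = -4
Difference = 9

9


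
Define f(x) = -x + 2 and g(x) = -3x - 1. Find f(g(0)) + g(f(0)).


f(g(0)) = 3
g(f(0)) = -7
Sum = -4

-4


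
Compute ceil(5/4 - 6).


5/4 = 1.25
1.25 - 6 = -4.75
ceil(-4.75) = -4

-4


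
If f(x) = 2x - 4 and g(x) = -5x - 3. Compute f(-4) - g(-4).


f(-4) = -12
g(-4) = 17
Difference = -29

-29


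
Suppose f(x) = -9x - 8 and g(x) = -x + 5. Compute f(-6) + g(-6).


57


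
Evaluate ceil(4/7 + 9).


4/7 = 0.5714
0.5714 + 9 = 9.5714
ceil(9.5714) = 10

10


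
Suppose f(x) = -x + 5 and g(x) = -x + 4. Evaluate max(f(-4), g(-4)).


9


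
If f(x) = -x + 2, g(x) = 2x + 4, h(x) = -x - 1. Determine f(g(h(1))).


h(1) = -2
g(-2) = 0
f(0) = 2

2


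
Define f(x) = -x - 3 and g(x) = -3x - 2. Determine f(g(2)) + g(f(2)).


f(g(2)) = 5
g(f(2)) = 13
Sum = 18

18


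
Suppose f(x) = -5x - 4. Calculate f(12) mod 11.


f(12) = -64
-64 mod 11 = 2

2


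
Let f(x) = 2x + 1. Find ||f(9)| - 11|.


f(9) = 19
|19| = 19
|19 - 11| = 8

8


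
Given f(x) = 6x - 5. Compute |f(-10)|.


f(-10) = -65
|-65| = 65

65


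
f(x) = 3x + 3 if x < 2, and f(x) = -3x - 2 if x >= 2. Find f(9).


9 satisfies x >= 2
f(9) = -29

-29


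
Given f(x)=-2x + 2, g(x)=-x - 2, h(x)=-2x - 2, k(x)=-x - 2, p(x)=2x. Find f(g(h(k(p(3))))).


p(3) = 6
k(6) = -8
h(-8) = 14
g(14) = -16
f(-16) = 34

34


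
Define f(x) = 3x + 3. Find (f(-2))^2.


f(-2) = -3
(-3)^2 = 9

9


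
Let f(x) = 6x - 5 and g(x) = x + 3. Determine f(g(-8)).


g(-8) = -5
f(-5) = -35

-35


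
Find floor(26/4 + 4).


26/4 = 6.5
6.5 + 4 = 10.5
floor(10.5) = 10

10


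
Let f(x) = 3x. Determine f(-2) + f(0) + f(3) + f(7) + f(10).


f(-2) = -6
f(0) = 0
f(3) = 9
f(7) = 21
f(10) = 30
Sum = 54

54


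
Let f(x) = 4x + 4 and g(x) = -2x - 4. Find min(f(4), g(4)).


f(4) = 20
g(4) = -12
min = -12

-12


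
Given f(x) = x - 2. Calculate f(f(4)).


f(4) = 2
f(2) = 0

0


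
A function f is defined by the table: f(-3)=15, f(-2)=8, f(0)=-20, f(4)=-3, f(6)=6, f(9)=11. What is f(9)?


Reading from the table at x = 9

11


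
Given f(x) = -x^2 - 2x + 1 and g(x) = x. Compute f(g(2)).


g(2) = 2
f(2) = (-1)*(2)^2 - 2*(2) + 1 = -7

-7


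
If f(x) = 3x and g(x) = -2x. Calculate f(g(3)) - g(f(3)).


f(g(3)) = -18
g(f(3)) = -18
Difference = 0

0


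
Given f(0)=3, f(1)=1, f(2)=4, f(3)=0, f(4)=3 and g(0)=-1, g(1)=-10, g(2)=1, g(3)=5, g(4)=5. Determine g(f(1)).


f(1) = 1
g(1) = -10

-10


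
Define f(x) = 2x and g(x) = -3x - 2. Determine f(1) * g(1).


f(1) = 2
g(1) = -5
Product = -10

-10


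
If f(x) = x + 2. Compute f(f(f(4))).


f(4) = 6
f(6) = 8
f(8) = 10

10


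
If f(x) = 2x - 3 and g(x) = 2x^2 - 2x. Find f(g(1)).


g(1) = 0
f(0) = -3

-3


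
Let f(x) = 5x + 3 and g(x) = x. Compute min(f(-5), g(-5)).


f(-5) = -22
g(-5) = -5
min = -22

-22


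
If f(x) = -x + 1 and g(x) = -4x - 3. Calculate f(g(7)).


g(7) = -31
f(-31) = 32

32


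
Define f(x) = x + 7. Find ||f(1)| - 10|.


f(1) = 8
|8| = 8
|8 - 10| = 2

2


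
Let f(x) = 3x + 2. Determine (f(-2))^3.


f(-2) = -4
(-4)^3 = -64

-64


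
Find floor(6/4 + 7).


6/4 = 1.5
1.5 + 7 = 8.5
floor(8.5) = 8

8


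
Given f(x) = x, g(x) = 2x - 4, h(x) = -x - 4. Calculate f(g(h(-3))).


h(-3) = -1
g(-1) = -6
f(-6) = -6

-6


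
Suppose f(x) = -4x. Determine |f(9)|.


f(9) = -36
|-36| = 36

36


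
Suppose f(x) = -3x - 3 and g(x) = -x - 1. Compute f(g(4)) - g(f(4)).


-2


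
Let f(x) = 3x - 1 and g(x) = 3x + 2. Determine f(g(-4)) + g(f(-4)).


f(g(-4)) = -31
g(f(-4)) = -37
Sum = -68

-68


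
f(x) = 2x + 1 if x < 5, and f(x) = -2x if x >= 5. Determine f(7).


7 satisfies x >= 5
f(7) = -14

-14


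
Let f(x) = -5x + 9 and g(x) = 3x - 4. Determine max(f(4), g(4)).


f(4) = -11
g(4) = 8
max = 8

8


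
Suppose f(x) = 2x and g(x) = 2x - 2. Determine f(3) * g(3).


f(3) = 6
g(3) = 4
Product = 24

24


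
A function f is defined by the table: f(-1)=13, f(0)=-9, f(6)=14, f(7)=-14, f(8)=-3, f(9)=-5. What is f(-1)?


13


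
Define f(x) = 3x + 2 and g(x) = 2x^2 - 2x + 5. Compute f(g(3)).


g(3) = 17
f(17) = 53

53


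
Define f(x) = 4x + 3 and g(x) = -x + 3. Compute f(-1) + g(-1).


f(-1) = -1
g(-1) = 4
Sum = 3

3


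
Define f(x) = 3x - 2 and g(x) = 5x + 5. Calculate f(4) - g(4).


-15


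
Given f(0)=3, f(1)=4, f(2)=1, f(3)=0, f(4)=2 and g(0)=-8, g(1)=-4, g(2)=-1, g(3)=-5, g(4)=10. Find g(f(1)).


10


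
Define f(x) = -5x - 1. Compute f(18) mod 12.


f(18) = -91
-91 mod 12 = 5

5


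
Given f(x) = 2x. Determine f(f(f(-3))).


f(-3) = -6
f(-6) = -12
f(-12) = -24

-24


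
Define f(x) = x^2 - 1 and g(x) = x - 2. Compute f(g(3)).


g(3) = 1
f(1) = 1*(1)^2 - 1 = 0

0


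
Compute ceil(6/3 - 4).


6/3 = 2
2 - 4 = -2
ceil(-2) = -2

-2


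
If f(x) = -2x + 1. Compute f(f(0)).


f(0) = 1
f(1) = -1

-1


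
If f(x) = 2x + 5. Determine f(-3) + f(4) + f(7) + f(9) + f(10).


f(-3) = -1
f(4) = 13
f(7) = 19
f(9) = 23
f(10) = 25
Sum = 79

79


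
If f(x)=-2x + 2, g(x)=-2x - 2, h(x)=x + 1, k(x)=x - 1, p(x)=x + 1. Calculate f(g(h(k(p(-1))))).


p(-1) = 0
k(0) = -1
h(-1) = 0
g(0) = -2
f(-2) = 6

6


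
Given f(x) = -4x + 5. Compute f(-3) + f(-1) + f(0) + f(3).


f(-3) = 17
f(-1) = 9
f(0) = 5
f(3) = -7
Sum = 24

24


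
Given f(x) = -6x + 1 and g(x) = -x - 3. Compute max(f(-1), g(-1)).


f(-1) = 7
g(-1) = -2
max = 7

7


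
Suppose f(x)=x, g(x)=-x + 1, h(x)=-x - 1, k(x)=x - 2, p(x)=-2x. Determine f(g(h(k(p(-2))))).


p(-2) = 4
k(4) = 2
h(2) = -3
g(-3) = 4
f(4) = 4

4


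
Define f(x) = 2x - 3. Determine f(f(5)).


f(5) = 7
f(7) = 11

11


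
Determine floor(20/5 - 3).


20/5 = 4
4 - 3 = 1
floor(1) = 1

1


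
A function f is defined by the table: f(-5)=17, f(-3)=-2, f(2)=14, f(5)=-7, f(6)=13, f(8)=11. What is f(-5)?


Reading from the table at x = -5

17


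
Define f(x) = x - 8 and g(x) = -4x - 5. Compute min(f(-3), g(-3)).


f(-3) = -11
g(-3) = 7
min = -11

-11


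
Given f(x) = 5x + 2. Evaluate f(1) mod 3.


f(1) = 7
7 mod 3 = 1

1


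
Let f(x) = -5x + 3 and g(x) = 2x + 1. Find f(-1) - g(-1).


f(-1) = 8
g(-1) = -1
Difference = 9

9


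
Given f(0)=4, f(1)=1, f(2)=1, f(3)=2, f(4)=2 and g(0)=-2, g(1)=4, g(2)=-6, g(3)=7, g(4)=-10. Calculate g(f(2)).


f(2) = 1
g(1) = 4

4


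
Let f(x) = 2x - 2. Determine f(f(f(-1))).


f(-1) = -4
f(-4) = -10
f(-10) = -22

-22


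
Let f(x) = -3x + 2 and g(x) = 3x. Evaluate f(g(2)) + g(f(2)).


f(g(2)) = -16
g(f(2)) = -12
Sum = -28

-28


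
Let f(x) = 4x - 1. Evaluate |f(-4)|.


f(-4) = -17
|-17| = 17

17


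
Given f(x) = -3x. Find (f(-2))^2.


36


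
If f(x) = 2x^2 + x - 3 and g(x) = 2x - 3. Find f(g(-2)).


g(-2) = -7
f(-7) = 2*(-7)^2 + 1*(-7) - 3 = 88

88


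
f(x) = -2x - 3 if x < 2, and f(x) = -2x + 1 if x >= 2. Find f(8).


8 satisfies x >= 2
f(8) = -15

-15


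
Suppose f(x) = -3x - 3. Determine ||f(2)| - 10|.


1


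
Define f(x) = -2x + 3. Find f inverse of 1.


1


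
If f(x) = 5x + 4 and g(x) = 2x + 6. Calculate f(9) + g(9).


73


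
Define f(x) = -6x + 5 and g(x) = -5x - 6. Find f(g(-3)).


g(-3) = 9
f(9) = -49

-49


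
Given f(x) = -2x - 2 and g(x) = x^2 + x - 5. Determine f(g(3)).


-16


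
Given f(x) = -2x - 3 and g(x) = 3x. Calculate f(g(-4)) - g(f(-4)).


f(g(-4)) = 21
g(f(-4)) = 15
Difference = 6

6


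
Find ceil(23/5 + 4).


23/5 = 4.6
4.6 + 4 = 8.6
ceil(8.6) = 9

9


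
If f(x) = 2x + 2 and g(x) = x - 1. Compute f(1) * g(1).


f(1) = 4
g(1) = 0
Product = 0

0


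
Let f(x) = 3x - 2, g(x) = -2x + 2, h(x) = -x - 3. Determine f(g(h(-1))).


16


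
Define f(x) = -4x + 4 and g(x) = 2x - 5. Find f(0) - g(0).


f(0) = 4
g(0) = -5
Difference = 9

9


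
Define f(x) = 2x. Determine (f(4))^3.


f(4) = 8
(8)^3 = 512

512


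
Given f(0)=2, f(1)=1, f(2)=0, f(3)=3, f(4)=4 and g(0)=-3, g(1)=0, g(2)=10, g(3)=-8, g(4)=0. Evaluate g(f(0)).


10


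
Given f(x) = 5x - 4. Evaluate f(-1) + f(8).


f(-1) = -9
f(8) = 36
Sum = 27

27


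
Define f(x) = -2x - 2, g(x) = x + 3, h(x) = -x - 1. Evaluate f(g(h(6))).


6


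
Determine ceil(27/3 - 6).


27/3 = 9
9 - 6 = 3
ceil(3) = 3

3


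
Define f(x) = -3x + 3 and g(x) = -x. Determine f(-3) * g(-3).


f(-3) = 12
g(-3) = 3
Product = 36

36


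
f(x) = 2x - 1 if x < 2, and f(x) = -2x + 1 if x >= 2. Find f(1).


1 satisfies x < 2
f(1) = 1

1


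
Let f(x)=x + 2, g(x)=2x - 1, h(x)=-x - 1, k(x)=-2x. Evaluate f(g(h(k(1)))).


k(1) = -2
h(-2) = 1
g(1) = 1
f(1) = 3

3


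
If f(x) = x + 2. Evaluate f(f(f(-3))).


f(-3) = -1
f(-1) = 1
f(1) = 3

3


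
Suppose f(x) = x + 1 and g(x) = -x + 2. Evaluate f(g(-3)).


g(-3) = 5
f(5) = 6

6


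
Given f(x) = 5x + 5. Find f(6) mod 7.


f(6) = 35
35 mod 7 = 0

0


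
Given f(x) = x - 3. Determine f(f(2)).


f(2) = -1
f(-1) = -4

-4


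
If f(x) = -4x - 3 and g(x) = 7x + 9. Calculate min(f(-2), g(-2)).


f(-2) = 5
g(-2) = -5
min = -5

-5


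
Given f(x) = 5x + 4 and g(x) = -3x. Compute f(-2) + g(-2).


f(-2) = -6
g(-2) = 6
Sum = 0

0


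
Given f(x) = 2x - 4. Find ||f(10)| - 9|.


7


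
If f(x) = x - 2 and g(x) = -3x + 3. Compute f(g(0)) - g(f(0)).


f(g(0)) = 1
g(f(0)) = 9
Difference = -8

-8


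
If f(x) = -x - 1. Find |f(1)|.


f(1) = -2
|-2| = 2

2


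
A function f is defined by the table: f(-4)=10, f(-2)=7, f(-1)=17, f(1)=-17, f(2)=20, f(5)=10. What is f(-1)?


Reading from the table at x = -1

17


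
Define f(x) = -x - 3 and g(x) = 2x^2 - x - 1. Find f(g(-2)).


g(-2) = 9
f(9) = -12

-12


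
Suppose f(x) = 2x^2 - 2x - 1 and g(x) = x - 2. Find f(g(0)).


11


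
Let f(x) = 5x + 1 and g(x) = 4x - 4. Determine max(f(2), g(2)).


f(2) = 11
g(2) = 4
max = 11

11


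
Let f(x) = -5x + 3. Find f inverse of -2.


Solve -5x + 3 = -2
x = (-2 - 3) / (-5) = 1

1


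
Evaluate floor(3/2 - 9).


3/2 = 1.5
1.5 - 9 = -7.5
floor(-7.5) = -8

-8


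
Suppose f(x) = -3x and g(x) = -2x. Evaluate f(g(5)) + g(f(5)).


f(g(5)) = 30
g(f(5)) = 30
Sum = 60

60


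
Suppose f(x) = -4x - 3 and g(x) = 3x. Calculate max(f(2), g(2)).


6


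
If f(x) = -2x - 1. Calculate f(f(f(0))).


f(0) = -1
f(-1) = 1
f(1) = -3

-3


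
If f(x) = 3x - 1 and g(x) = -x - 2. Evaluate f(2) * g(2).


-20


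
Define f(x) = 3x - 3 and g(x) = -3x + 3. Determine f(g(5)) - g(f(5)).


f(g(5)) = -39
g(f(5)) = -33
Difference = -6

-6


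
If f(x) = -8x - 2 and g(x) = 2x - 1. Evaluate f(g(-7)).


g(-7) = -15
f(-15) = 118

118


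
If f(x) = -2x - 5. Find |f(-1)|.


3


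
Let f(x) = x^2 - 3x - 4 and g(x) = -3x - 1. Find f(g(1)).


g(1) = -4
f(-4) = 1*(-4)^2 - 3*(-4) - 4 = 24

24


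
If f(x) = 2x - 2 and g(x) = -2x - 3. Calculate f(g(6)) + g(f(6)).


f(g(6)) = -32
g(f(6)) = -23
Sum = -55

-55


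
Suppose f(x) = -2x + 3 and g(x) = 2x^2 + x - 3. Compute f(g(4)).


-63


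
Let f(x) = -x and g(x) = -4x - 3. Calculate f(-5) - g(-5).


f(-5) = 5
g(-5) = 17
Difference = -12

-12


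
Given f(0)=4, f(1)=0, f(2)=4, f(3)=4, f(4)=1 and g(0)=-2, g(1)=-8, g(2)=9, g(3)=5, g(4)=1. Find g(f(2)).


f(2) = 4
g(4) = 1

1


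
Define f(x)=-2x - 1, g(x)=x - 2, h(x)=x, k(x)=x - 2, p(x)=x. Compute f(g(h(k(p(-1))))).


p(-1) = -1
k(-1) = -3
h(-3) = -3
g(-3) = -5
f(-5) = 9

9


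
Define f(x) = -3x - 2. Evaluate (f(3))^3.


f(3) = -11
(-11)^3 = -1331

-1331


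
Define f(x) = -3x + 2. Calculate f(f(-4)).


f(-4) = 14
f(14) = -40

-40


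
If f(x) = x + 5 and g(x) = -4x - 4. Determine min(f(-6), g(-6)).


f(-6) = -1
g(-6) = 20
min = -1

-1


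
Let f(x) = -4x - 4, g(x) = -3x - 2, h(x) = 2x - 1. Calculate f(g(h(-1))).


-32


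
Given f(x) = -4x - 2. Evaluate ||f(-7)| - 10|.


f(-7) = 26
|26| = 26
|26 - 10| = 16

16


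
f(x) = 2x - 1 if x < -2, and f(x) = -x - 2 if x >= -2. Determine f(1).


1 satisfies x >= -2
f(1) = -3

-3


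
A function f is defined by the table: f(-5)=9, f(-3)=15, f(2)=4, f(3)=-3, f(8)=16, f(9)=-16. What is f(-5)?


Reading from the table at x = -5

9


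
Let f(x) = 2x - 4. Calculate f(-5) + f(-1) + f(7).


f(-5) = -14
f(-1) = -6
f(7) = 10
Sum = -10

-10


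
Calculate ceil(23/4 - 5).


23/4 = 5.75
5.75 - 5 = 0.75
ceil(0.75) = 1

1


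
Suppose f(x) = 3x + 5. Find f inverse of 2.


-1


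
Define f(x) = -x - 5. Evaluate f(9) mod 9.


f(9) = -14
-14 mod 9 = 4

4


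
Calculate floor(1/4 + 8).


1/4 = 0.25
0.25 + 8 = 8.25
floor(8.25) = 8

8


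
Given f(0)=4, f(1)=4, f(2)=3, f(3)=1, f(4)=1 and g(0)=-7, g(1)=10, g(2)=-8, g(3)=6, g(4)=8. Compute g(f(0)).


f(0) = 4
g(4) = 8

8


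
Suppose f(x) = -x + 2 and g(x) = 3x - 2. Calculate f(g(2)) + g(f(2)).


-4


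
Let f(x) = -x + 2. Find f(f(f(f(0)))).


f(0) = 2
f(2) = 0
f(0) = 2
f(2) = 0

0


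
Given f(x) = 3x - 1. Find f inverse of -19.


Solve 3x - 1 = -19
x = (-19 + 1) / 3 = -6

-6


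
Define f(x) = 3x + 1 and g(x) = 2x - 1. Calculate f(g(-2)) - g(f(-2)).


f(g(-2)) = -14
g(f(-2)) = -11
Difference = -3

-3


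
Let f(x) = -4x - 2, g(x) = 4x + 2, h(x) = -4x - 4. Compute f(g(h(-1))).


-10


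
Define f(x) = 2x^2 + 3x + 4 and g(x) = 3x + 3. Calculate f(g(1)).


94


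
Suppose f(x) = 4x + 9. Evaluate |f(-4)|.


7


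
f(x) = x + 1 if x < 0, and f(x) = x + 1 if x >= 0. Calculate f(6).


6 satisfies x >= 0
f(6) = 7

7


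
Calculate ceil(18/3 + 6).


12


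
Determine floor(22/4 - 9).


-4


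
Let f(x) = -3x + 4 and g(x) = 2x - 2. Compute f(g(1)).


g(1) = 0
f(0) = 4

4


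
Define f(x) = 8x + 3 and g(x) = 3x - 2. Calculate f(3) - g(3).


20


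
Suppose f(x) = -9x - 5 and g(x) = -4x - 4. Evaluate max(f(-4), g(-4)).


f(-4) = 31
g(-4) = 12
max = 31

31


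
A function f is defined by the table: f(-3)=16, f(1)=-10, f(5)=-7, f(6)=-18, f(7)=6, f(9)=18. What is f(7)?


6


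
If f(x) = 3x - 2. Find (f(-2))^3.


f(-2) = -8
(-8)^3 = -512

-512


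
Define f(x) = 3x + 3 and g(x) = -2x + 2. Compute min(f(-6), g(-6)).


f(-6) = -15
g(-6) = 14
min = -15

-15


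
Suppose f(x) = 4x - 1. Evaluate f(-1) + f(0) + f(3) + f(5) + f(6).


f(-1) = -5
f(0) = -1
f(3) = 11
f(5) = 19
f(6) = 23
Sum = 47

47


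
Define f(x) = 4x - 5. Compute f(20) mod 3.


f(20) = 75
75 mod 3 = 0

0


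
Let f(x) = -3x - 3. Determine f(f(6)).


60


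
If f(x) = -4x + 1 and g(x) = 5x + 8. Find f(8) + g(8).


f(8) = -31
g(8) = 48
Sum = 17

17


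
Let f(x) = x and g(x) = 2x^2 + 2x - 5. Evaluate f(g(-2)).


g(-2) = -1
f(-1) = -1

-1


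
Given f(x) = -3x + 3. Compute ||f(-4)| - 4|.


f(-4) = 15
|15| = 15
|15 - 4| = 11

11


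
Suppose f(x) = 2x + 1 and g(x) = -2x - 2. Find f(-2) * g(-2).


-6


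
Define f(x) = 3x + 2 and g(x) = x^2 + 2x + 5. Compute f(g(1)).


26


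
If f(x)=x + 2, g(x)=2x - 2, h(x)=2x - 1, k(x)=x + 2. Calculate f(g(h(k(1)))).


k(1) = 3
h(3) = 5
g(5) = 8
f(8) = 10

10


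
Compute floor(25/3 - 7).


25/3 = 8.3333
8.3333 - 7 = 1.3333
floor(1.3333) = 1

1


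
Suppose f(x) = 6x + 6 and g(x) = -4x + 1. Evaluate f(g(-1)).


g(-1) = 5
f(5) = 36

36


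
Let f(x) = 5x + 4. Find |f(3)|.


f(3) = 19
|19| = 19

19


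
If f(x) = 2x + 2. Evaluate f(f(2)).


14


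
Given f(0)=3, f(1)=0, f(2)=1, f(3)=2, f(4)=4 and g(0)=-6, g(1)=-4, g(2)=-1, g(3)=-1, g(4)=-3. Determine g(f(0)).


f(0) = 3
g(3) = -1

-1


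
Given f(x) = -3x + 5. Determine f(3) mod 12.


f(3) = -4
-4 mod 12 = 8

8


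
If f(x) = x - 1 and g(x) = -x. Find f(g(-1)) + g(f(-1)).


f(g(-1)) = 0
g(f(-1)) = 2
Sum = 2

2


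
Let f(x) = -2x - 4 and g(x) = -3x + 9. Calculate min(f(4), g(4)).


-12


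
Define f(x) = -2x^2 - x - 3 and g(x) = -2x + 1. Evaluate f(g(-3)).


g(-3) = 7
f(7) = (-2)*(7)^2 - 1*(7) - 3 = -108

-108


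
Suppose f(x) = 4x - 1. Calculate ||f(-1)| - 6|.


f(-1) = -5
|-5| = 5
|5 - 6| = 1

1


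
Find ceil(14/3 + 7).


14/3 = 4.6667
4.6667 + 7 = 11.6667
ceil(11.6667) = 12

12


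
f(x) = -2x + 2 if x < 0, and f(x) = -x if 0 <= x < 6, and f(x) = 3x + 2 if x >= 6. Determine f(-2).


-2 satisfies x < 0
f(-2) = 6

6


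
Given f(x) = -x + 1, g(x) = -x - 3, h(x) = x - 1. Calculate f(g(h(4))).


h(4) = 3
g(3) = -6
f(-6) = 7

7


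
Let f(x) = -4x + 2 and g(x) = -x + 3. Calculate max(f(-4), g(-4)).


f(-4) = 18
g(-4) = 7
max = 18

18


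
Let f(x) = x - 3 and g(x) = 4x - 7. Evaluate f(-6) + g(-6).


-40


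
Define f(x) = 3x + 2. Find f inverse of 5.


Solve 3x + 2 = 5
x = (5 - 2) / 3 = 1

1


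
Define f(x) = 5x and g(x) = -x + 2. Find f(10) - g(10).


58


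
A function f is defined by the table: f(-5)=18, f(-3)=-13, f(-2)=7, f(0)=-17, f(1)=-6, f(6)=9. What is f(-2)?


7


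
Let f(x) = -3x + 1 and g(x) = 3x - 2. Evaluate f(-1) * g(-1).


f(-1) = 4
g(-1) = -5
Product = -20

-20


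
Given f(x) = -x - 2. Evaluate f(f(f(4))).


f(4) = -6
f(-6) = 4
f(4) = -6

-6


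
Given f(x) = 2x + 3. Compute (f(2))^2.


f(2) = 7
(7)^2 = 49

49


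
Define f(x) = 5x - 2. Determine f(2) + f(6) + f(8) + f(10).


f(2) = 8
f(6) = 28
f(8) = 38
f(10) = 48
Sum = 122

122


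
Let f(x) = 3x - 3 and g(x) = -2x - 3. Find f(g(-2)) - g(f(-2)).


f(g(-2)) = 0
g(f(-2)) = 15
Difference = -15

-15


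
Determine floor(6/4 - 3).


6/4 = 1.5
1.5 - 3 = -1.5
floor(-1.5) = -2

-2


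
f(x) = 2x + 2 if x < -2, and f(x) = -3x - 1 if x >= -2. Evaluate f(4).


4 satisfies x >= -2
f(4) = -13

-13


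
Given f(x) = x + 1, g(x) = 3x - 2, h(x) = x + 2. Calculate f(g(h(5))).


h(5) = 7
g(7) = 19
f(19) = 20

20


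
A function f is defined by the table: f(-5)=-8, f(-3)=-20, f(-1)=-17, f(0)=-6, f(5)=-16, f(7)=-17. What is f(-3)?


-20


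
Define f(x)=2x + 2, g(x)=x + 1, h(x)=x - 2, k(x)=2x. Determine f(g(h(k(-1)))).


k(-1) = -2
h(-2) = -4
g(-4) = -3
f(-3) = -4

-4


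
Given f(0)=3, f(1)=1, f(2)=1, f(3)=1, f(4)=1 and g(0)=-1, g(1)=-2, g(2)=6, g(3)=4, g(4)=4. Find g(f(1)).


f(1) = 1
g(1) = -2

-2


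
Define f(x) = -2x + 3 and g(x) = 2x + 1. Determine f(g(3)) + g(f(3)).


-16


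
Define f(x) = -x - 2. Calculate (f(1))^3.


f(1) = -3
(-3)^3 = -27

-27


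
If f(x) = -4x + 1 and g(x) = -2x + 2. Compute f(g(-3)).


-31


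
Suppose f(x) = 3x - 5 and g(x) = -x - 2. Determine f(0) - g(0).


f(0) = -5
g(0) = -2
Difference = -3

-3


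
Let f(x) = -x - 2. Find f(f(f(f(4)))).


f(4) = -6
f(-6) = 4
f(4) = -6
f(-6) = 4

4


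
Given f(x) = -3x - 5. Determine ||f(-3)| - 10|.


6


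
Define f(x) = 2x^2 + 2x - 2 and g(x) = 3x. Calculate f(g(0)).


g(0) = 0
f(0) = 2*(0)^2 + 2*(0) - 2 = -2

-2


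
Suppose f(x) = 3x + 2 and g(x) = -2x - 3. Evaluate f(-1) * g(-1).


1


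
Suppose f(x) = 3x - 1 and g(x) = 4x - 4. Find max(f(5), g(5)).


f(5) = 14
g(5) = 16
max = 16

16


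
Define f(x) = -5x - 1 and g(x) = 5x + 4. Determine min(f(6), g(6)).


f(6) = -31
g(6) = 34
min = -31

-31


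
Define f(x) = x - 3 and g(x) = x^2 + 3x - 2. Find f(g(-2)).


g(-2) = -4
f(-4) = -7

-7


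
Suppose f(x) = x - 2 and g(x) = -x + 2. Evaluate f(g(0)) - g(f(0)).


f(g(0)) = 0
g(f(0)) = 4
Difference = -4

-4


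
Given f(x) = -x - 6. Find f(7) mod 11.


f(7) = -13
-13 mod 11 = 9

9


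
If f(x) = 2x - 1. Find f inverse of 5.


Solve 2x - 1 = 5
x = (5 + 1) / 2 = 3

3


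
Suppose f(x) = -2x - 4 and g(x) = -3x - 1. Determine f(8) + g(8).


f(8) = -20
g(8) = -25
Sum = -45

-45


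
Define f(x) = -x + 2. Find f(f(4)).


f(4) = -2
f(-2) = 4

4


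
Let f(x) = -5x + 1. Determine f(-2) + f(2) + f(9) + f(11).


f(-2) = 11
f(2) = -9
f(9) = -44
f(11) = -54
Sum = -96

-96


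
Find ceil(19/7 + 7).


19/7 = 2.7143
2.7143 + 7 = 9.7143
ceil(9.7143) = 10

10


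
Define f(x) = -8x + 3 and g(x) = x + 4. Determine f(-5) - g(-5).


f(-5) = 43
g(-5) = -1
Difference = 44

44


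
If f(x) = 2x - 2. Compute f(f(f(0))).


f(0) = -2
f(-2) = -6
f(-6) = -14

-14


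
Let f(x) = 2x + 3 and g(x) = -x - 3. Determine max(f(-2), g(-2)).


f(-2) = -1
g(-2) = -1
max = -1

-1


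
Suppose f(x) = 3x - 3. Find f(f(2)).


f(2) = 3
f(3) = 6

6


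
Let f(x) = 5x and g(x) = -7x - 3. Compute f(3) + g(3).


f(3) = 15
g(3) = -24
Sum = -9

-9


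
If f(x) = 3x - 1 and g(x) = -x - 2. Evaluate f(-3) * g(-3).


-10


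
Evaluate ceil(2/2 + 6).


2/2 = 1
1 + 6 = 7
ceil(7) = 7

7


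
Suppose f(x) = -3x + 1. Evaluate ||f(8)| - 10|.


f(8) = -23
|-23| = 23
|23 - 10| = 13

13


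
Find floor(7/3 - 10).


7/3 = 2.3333
2.3333 - 10 = -7.6667
floor(-7.6667) = -8

-8


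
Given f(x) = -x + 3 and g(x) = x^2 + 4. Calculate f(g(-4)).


g(-4) = 20
f(20) = -17

-17


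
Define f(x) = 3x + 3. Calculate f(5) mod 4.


f(5) = 18
18 mod 4 = 2

2


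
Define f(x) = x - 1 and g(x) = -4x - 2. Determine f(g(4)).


-19


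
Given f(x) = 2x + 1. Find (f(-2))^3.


f(-2) = -3
(-3)^3 = -27

-27


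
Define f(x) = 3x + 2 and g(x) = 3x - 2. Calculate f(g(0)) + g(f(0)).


f(g(0)) = -4
g(f(0)) = 4
Sum = 0

0


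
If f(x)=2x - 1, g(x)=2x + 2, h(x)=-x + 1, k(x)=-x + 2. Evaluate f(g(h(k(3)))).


k(3) = -1
h(-1) = 2
g(2) = 6
f(6) = 11

11


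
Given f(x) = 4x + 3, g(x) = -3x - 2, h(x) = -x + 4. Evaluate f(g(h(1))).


h(1) = 3
g(3) = -11
f(-11) = -41

-41


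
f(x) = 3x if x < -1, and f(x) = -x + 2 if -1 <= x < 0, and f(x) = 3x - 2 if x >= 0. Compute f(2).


2 satisfies x >= 0
f(2) = 4

4


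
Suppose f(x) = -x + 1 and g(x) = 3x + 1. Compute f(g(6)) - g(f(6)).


f(g(6)) = -18
g(f(6)) = -14
Difference = -4

-4


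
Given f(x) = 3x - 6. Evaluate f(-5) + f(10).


f(-5) = -21
f(10) = 24
Sum = 3

3


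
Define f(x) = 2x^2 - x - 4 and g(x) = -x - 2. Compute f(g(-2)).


g(-2) = 0
f(0) = 2*(0)^2 - 1*(0) - 4 = -4

-4


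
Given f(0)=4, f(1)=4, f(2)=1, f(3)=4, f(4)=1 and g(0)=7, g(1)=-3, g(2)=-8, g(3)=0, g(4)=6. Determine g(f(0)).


f(0) = 4
g(4) = 6

6


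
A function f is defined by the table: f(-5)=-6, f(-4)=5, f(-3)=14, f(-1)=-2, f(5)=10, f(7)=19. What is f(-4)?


Reading from the table at x = -4

5


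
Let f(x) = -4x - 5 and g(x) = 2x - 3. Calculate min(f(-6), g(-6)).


f(-6) = 19
g(-6) = -15
min = -15

-15


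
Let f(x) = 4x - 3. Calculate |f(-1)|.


f(-1) = -7
|-7| = 7

7


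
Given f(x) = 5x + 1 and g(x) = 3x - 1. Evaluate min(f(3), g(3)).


f(3) = 16
g(3) = 8
min = 8

8


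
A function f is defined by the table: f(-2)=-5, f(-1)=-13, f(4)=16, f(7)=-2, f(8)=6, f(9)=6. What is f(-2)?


-5


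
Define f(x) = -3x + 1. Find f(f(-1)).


f(-1) = 4
f(4) = -11

-11


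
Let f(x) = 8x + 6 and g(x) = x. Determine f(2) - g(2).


f(2) = 22
g(2) = 2
Difference = 20

20


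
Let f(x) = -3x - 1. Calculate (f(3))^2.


f(3) = -10
(-10)^2 = 100

100


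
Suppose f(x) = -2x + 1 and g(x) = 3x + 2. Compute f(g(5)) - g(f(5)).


-8


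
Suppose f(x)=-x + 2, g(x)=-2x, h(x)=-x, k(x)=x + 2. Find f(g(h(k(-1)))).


0


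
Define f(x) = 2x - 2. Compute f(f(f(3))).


f(3) = 4
f(4) = 6
f(6) = 10

10


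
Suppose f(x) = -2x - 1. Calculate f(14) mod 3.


1


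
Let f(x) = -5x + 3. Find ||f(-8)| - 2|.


41


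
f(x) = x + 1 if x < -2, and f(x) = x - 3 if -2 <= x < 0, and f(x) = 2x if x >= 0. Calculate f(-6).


-6 satisfies x < -2
f(-6) = -5

-5


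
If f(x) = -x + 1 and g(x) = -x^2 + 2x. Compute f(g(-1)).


4


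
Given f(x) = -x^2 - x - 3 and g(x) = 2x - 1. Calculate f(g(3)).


g(3) = 5
f(5) = (-1)*(5)^2 - 1*(5) - 3 = -33

-33


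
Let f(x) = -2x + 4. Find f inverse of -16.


Solve -2x + 4 = -16
x = (-16 - 4) / (-2) = 10

10


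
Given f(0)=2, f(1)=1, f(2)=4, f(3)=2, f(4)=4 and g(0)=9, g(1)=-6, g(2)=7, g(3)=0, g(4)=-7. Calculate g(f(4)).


f(4) = 4
g(4) = -7

-7


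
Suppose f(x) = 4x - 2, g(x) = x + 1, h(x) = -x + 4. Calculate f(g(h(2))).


h(2) = 2
g(2) = 3
f(3) = 10

10


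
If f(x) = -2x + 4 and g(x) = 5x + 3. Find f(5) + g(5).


f(5) = -6
g(5) = 28
Sum = 22

22


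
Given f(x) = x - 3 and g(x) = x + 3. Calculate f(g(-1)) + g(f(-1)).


f(g(-1)) = -1
g(f(-1)) = -1
Sum = -2

-2


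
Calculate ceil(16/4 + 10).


16/4 = 4
4 + 10 = 14
ceil(14) = 14

14


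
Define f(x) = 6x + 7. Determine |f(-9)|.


f(-9) = -47
|-47| = 47

47


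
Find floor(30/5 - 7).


30/5 = 6
6 - 7 = -1
floor(-1) = -1

-1


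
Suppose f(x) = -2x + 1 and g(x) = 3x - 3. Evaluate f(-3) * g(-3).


-84


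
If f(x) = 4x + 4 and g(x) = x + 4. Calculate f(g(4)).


g(4) = 8
f(8) = 36

36


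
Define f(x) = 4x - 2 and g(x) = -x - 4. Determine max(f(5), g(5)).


f(5) = 18
g(5) = -9
max = 18

18


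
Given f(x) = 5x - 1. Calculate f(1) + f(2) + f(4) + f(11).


f(1) = 4
f(2) = 9
f(4) = 19
f(11) = 54
Sum = 86

86


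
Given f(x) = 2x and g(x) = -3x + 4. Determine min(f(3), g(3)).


-5


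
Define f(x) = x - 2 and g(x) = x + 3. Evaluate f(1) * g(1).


f(1) = -1
g(1) = 4
Product = -4

-4


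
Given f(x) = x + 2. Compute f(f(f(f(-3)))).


f(-3) = -1
f(-1) = 1
f(1) = 3
f(3) = 5

5


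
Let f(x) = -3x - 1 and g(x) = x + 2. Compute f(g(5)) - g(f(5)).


-8


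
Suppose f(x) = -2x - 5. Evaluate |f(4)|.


f(4) = -13
|-13| = 13

13


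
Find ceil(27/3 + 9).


18


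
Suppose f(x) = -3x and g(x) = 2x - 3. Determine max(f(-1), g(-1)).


3


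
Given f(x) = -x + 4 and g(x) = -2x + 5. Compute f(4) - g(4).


3


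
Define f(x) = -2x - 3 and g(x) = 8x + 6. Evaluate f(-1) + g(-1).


f(-1) = -1
g(-1) = -2
Sum = -3

-3


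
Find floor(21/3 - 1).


21/3 = 7
7 - 1 = 6
floor(6) = 6

6


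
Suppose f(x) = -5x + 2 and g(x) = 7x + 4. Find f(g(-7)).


g(-7) = -45
f(-45) = 227

227


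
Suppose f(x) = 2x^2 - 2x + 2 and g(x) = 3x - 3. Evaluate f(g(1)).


g(1) = 0
f(0) = 2*(0)^2 - 2*(0) + 2 = 2

2


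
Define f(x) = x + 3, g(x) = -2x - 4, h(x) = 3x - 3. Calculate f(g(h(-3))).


h(-3) = -12
g(-12) = 20
f(20) = 23

23


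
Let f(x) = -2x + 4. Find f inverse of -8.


Solve -2x + 4 = -8
x = (-8 - 4) / (-2) = 6

6
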